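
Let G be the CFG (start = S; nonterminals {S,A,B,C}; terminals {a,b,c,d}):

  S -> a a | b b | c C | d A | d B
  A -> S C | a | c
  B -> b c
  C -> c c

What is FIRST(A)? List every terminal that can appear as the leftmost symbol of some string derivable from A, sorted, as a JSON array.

FIRST sets, iterate to fixpoint:
[1]
  A via A→a: +{a}
  A via A→c: +{c}
  B via B→b c: +{b}
  C via C→c c: +{c}
  S via S→a a: +{a}
  S via S→b b: +{b}
  S via S→c C: +{c}
  S via S→d A: +{d}
  S: {a,b,c,d}  A: {a,c}  B: {b}  C: {c}
[2]
  A via A→S C: +{b,d}
  S: {a,b,c,d}  A: {a,b,c,d}  B: {b}  C: {c}
[3] — fixpoint
  S: {a,b,c,d}  A: {a,b,c,d}  B: {b}  C: {c}

FIRST(A) = ["a", "b", "c", "d"]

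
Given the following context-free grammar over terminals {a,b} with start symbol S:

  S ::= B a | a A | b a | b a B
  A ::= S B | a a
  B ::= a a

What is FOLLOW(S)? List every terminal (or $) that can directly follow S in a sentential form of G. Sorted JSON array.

FIRST sets, iterate to fixpoint:
[1]
  A via A→a a: +{a}
  B via B→a a: +{a}
  S via S→B a: +{a}
  S via S→b a: +{b}
  FIRST[S]={a,b}  FIRST[A]={a}  FIRST[B]={a}
[2]
  A via A→S B: +{b}
  FIRST[S]={a,b}  FIRST[A]={a,b}  FIRST[B]={a}
[3] — fixpoint
  FIRST[S]={a,b}  FIRST[A]={a,b}  FIRST[B]={a}

FOLLOW iteration:
FOLLOW(S) := {$}
[1]
  A→S B: FOLLOW(S) ⊇ FIRST(B) = {a}; new: +{a}
  S→B a: FOLLOW(B) ⊇ FIRST(a) = {a}; new: +{a}
  S→a A: FOLLOW(A) ⊇ FOLLOW(S) ⊇ {$,a}; new: +{$,a}
  S→b a B: FOLLOW(B) ⊇ FOLLOW(S) ⊇ {$,a}; new: +{$}
  S: {$,a}  A: {$,a}  B: {$,a}
[2] done
  S: {$,a}  A: {$,a}  B: {$,a}

FOLLOW(S) = ["$", "a"]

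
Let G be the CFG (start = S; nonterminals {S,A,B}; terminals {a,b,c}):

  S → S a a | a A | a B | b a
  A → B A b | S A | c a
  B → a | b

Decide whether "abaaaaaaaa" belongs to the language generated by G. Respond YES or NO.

Convert to CNF:
  S -> S X4 | T0 T2 | T2 A | T2 B
  A -> B X3 | S A | T1 T2
  B -> a | b
  T0 -> b
  T1 -> c
  T2 -> a
  X3 -> A T0
  X4 -> T2 T2

CYK fill:
  cell(0,0) a: {B,T2}  orig:{B}
  cell(1,1) b: {B,T0}  orig:{B}
  cell(2,2) a: {B,T2}  orig:{B}
  cell(3,3) a: {B,T2}  orig:{B}
  cell(4,4) a: {B,T2}  orig:{B}
  cell(5,5) a: {B,T2}  orig:{B}
  cell(6,6) a: {B,T2}  orig:{B}
  cell(7,7) a: {B,T2}  orig:{B}
  cell(8,8) a: {B,T2}  orig:{B}
  cell(9,9) a: {B,T2}  orig:{B}
  cell(0,1) ab: {S}
  cell(1,2) ba: {S}
  cell(2,3) aa: {S,X4}  orig:{S}
  cell(3,4) aa: {S,X4}  orig:{S}
  cell(4,5) aa: {S,X4}  orig:{S}
  cell(5,6) aa: {S,X4}  orig:{S}
  cell(6,7) aa: {S,X4}  orig:{S}
  cell(7,8) aa: {S,X4}  orig:{S}
  cell(8,9) aa: {S,X4}  orig:{S}
  cell(0,2) aba: ∅
  cell(1,3) baa: ∅
  cell(2,4) aaa: ∅
  cell(3,5) aaa: ∅
  cell(4,6) aaa: ∅
  cell(5,7) aaa: ∅
  cell(6,8) aaa: ∅
  cell(7,9) aaa: ∅
  cell(0,3) abaa: {S}
  cell(1,4) baaa: {S}
  cell(2,5) aaaa: {S}
  cell(3,6) aaaa: {S}
  cell(4,7) aaaa: {S}
  cell(5,8) aaaa: {S}
  cell(6,9) aaaa: {S}
  cell(0,4) abaaa: ∅
  cell(1,5) baaaa: ∅
  cell(2,6) aaaaa: ∅
  cell(3,7) aaaaa: ∅
  cell(4,8) aaaaa: ∅
  cell(5,9) aaaaa: ∅
  cell(0,5) abaaaa: {S}
  cell(1,6) baaaaa: {S}
  cell(2,7) aaaaaa: {S}
  cell(3,8) aaaaaa: {S}
  cell(4,9) aaaaaa: {S}
  cell(0,6) abaaaaa: ∅
  cell(1,7) baaaaaa: ∅
  cell(2,8) aaaaaaa: ∅
  cell(3,9) aaaaaaa: ∅
  cell(0,7) abaaaaaa: {S}
  cell(1,8) baaaaaaa: {S}
  cell(2,9) aaaaaaaa: {S}
  cell(0,8) abaaaaaaa: ∅
  cell(1,9) baaaaaaaa: ∅
  cell(0,9) abaaaaaaaa: {S}

S ∈ T[0,9] ⇒ YES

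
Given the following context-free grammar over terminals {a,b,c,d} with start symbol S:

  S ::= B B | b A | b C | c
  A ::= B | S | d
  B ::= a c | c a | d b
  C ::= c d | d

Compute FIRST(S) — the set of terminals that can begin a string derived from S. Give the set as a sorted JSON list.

FIRST sets, iterate to fixpoint:
pass 1:
  A via A→d: +{d}
  B via B→a c: +{a}
  B via B→c a: +{c}
  B via B→d b: +{d}
  C via C→c d: +{c}
  C via C→d: +{d}
  S via S→B B: +{a,c,d}
  S via S→b A: +{b}
  S: {a,b,c,d}  A: {d}  B: {a,c,d}  C: {c,d}
pass 2:
  A via A→B: +{a,c}
  A via A→S: +{b}
  S: {a,b,c,d}  A: {a,b,c,d}  B: {a,c,d}  C: {c,d}
pass 3: done
  S: {a,b,c,d}  A: {a,b,c,d}  B: {a,c,d}  C: {c,d}

FIRST(S) = ["a", "b", "c", "d"]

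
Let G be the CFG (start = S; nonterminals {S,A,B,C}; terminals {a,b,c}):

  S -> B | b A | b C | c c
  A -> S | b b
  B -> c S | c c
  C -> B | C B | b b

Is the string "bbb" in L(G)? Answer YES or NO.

CNF form of G:
  S -> T0 A | T0 C | T1 S | T1 T1
  A -> T0 A | T0 C | T0 T0 | T1 S | T1 T1
  B -> T1 S | T1 T1
  C -> C B | T0 T0 | T1 S | T1 T1
  T0 -> b
  T1 -> c

CYK table (by increasing span):
  [0..0]={T0}  "b"  orig:{}
  [1..1]={T0}  "b"  orig:{}
  [2..2]={T0}  "b"  orig:{}
  [0..1]={A,C}  "bb"
  [1..2]={A,C}  "bb"
  [0..2]={A,S}  "bbb"

S ∈ T[0,2] ⇒ YES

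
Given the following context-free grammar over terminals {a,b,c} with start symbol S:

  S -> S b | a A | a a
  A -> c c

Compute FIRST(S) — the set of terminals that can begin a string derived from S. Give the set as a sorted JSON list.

FIRST sets, iterate to fixpoint:
round 1:
  A via A→c c: +{c}
  S via S→a A: +{a}
  S: {a}  A: {c}
round 2: (no change)
  S: {a}  A: {c}

FIRST(S) = ["a"]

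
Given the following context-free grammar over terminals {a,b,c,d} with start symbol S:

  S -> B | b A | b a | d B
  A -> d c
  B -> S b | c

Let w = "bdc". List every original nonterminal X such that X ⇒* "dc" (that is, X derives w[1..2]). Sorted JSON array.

CNF form of G:
  S -> S T2 | T0 B | T2 A | T2 T3 | c
  A -> T0 T1
  B -> S T2 | c
  T0 -> d
  T1 -> c
  T2 -> b
  T3 -> a

CYK table (by increasing span) (cells [i..j] with 1 ≤ i ≤ j ≤ 2 only):
  T[1,1] 'd' = {T0}  orig:{}
  T[2,2] 'c' = {B,S,T1}  orig:{B,S}
  T[1,2] 'dc' = {A,S}

Original NTs in T[1,2] deriving "dc": ["A", "S"]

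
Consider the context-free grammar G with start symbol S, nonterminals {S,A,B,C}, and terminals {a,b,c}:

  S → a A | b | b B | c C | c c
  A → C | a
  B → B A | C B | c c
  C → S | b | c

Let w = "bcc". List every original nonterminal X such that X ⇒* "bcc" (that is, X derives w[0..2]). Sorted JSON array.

Convert to CNF:
  S -> T0 A | T1 B | T2 C | T2 T2 | b
  A -> T0 A | T1 B | T2 C | T2 T2 | a | b | c
  B -> B A | C B | T2 T2
  C -> T0 A | T1 B | T2 C | T2 T2 | b | c
  T0 -> a
  T1 -> b
  T2 -> c

CYK table (by increasing span) (cells [i..j] with 0 ≤ i ≤ j ≤ 2 only):
  [0..0]={A,C,S,T1}  "b"  orig:{A,C,S}
  [1..1]={A,C,T2}  "c"  orig:{A,C}
  [2..2]={A,C,T2}  "c"  orig:{A,C}
  [0..1]=∅  "bc"
  [1..2]={A,B,C,S}  "cc"
  [0..2]={A,B,C,S}  "bcc"

Original NTs in T[0,2] deriving "bcc": ["A", "B", "C", "S"]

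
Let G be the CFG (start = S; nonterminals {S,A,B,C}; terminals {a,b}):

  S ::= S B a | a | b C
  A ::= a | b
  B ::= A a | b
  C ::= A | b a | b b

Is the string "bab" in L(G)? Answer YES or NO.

CNF form of G:
  S -> S X2 | T1 C | a
  A -> a | b
  B -> A T0 | b
  C -> T1 T0 | T1 T1 | a | b
  T0 -> a
  T1 -> b
  X2 -> B T0

Fill CYK table bottom-up:
  cell(0,0) b: {A,B,C,T1}  orig:{A,B,C}
  cell(1,1) a: {A,C,S,T0}  orig:{A,C,S}
  cell(2,2) b: {A,B,C,T1}  orig:{A,B,C}
  cell(0,1) ba: {B,C,S,X2}  orig:{B,C,S}
  cell(1,2) ab: ∅
  cell(0,2) bab: ∅

S ∉ T[0,2] ⇒ NO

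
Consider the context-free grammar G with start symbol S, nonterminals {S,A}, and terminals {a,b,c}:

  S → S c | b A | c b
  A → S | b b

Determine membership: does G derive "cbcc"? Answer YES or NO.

CNF form of G:
  S -> S T0 | T0 T1 | T1 A
  A -> S T0 | T0 T1 | T1 A | T1 T1
  T0 -> c
  T1 -> b

Fill CYK table bottom-up:
  cell(0,0) c: {T0}  orig:{}
  cell(1,1) b: {T1}  orig:{}
  cell(2,2) c: {T0}  orig:{}
  cell(3,3) c: {T0}  orig:{}
  cell(0,1) cb: {A,S}
  cell(1,2) bc: ∅
  cell(2,3) cc: ∅
  cell(0,2) cbc: {A,S}
  cell(1,3) bcc: ∅
  cell(0,3) cbcc: {A,S}

S ∈ T[0,3] ⇒ YES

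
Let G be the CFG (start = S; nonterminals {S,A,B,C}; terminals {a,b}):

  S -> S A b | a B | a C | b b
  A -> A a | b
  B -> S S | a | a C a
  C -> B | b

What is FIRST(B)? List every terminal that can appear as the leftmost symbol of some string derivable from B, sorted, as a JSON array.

FIRST sets, iterate to fixpoint:
[1]
  A via A→b: +{b}
  B via B→a: +{a}
  C via C→B: +{a}
  C via C→b: +{b}
  S via S→a B: +{a}
  S via S→b b: +{b}
  FIRST(S)={a,b}  FIRST(A)={b}  FIRST(B)={a}  FIRST(C)={a,b}
[2]
  B via B→S S: +{b}
  FIRST(S)={a,b}  FIRST(A)={b}  FIRST(B)={a,b}  FIRST(C)={a,b}
[3] — fixpoint
  FIRST(S)={a,b}  FIRST(A)={b}  FIRST(B)={a,b}  FIRST(C)={a,b}

FIRST(B) = ["a", "b"]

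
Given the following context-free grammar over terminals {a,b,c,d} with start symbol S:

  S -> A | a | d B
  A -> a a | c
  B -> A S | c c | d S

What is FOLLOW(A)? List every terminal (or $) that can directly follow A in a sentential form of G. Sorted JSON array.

FIRST sets, iterate to fixpoint:
[1]
  A via A→a a: +{a}
  A via A→c: +{c}
  B via B→A S: +{a,c}
  B via B→d S: +{d}
  S via S→A: +{a,c}
  S via S→d B: +{d}
  FIRST[S]={a,c,d}  FIRST[A]={a,c}  FIRST[B]={a,c,d}
[2] (no change)
  FIRST[S]={a,c,d}  FIRST[A]={a,c}  FIRST[B]={a,c,d}

Compute FOLLOW by fixpoint:
initialize: $ ∈ FOLLOW(S)
round 1:
  B→A S: FOLLOW(A) ⊇ FIRST(S) = {a,c,d}; new: +{a,c,d}
  S→A: FOLLOW(A) ⊇ FOLLOW(S) ⊇ {$}; new: +{$}
  S→d B: FOLLOW(B) ⊇ FOLLOW(S) ⊇ {$}; new: +{$}
  S: {$}  A: {$,a,c,d}  B: {$}
round 2: — fixpoint
  S: {$}  A: {$,a,c,d}  B: {$}

FOLLOW(A) = ["$", "a", "c", "d"]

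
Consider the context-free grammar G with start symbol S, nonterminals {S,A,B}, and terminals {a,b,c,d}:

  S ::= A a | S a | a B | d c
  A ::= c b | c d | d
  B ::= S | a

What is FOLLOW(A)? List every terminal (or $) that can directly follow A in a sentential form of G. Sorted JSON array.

Compute FIRST by fixpoint:
iter 1:
  A via A→c b: +{c}
  A via A→d: +{d}
  B via B→a: +{a}
  S via S→A a: +{c,d}
  S via S→a B: +{a}
  S: {a,c,d}  A: {c,d}  B: {a}
iter 2:
  B via B→S: +{c,d}
  S: {a,c,d}  A: {c,d}  B: {a,c,d}
iter 3: — fixpoint
  S: {a,c,d}  A: {c,d}  B: {a,c,d}

Compute FOLLOW by fixpoint:
FOLLOW(S) := {$}
pass 1:
  S→A a: FOLLOW(A) ⊇ FIRST(a) = {a}; new: +{a}
  S→S a: FOLLOW(S) ⊇ FIRST(a) = {a}; new: +{a}
  S→a B: FOLLOW(B) ⊇ FOLLOW(S) ⊇ {$,a}; new: +{$,a}
  S: {$,a}  A: {a}  B: {$,a}
pass 2: (no change)
  S: {$,a}  A: {a}  B: {$,a}

FOLLOW(A) = ["a"]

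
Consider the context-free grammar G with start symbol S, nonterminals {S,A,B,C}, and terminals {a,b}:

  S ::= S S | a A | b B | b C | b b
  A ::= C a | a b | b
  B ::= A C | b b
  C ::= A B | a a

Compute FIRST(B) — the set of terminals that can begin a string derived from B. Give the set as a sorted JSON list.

FIRST sets, iterate to fixpoint:
pass 1:
  A via A→a b: +{a}
  A via A→b: +{b}
  B via B→A C: +{a,b}
  C via C→A B: +{a,b}
  S via S→a A: +{a}
  S via S→b B: +{b}
  FIRST(S)={a,b}  FIRST(A)={a,b}  FIRST(B)={a,b}  FIRST(C)={a,b}
pass 2: (no change)
  FIRST(S)={a,b}  FIRST(A)={a,b}  FIRST(B)={a,b}  FIRST(C)={a,b}

FIRST(B) = ["a", "b"]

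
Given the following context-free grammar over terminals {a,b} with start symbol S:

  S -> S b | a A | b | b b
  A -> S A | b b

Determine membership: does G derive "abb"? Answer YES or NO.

Convert to CNF:
  S -> S T0 | T0 T0 | T1 A | b
  A -> S A | T0 T0
  T0 -> b
  T1 -> a

CYK table (by increasing span):
  T[0,0] 'a' = {T1}  orig:{}
  T[1,1] 'b' = {S,T0}  orig:{S}
  T[2,2] 'b' = {S,T0}  orig:{S}
  T[0,1] 'ab' = ∅
  T[1,2] 'bb' = {A,S}
  T[0,2] 'abb' = {S}

S ∈ T[0,2] ⇒ YES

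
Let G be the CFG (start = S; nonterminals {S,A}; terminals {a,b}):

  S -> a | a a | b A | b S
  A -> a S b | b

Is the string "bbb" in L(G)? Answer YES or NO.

CNF form of G:
  S -> T0 T0 | T1 A | T1 S | a
  A -> T0 X2 | b
  T0 -> a
  T1 -> b
  X2 -> S T1

CYK table (by increasing span):
  [0..0]={A,T1}  "b"  orig:{A}
  [1..1]={A,T1}  "b"  orig:{A}
  [2..2]={A,T1}  "b"  orig:{A}
  [0..1]={S}  "bb"
  [1..2]={S}  "bb"
  [0..2]={S,X2}  "bbb"  orig:{S}

S ∈ T[0,2] ⇒ YES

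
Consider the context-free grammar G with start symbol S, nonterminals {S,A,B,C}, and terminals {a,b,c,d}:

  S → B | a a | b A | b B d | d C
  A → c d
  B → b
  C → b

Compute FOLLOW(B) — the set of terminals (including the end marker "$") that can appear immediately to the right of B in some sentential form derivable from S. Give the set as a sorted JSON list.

FIRST sets, iterate to fixpoint:
iter 1:
  A via A→c d: +{c}
  B via B→b: +{b}
  C via C→b: +{b}
  S via S→B: +{b}
  S via S→a a: +{a}
  S via S→d C: +{d}
  FIRST[S]={a,b,d}  FIRST[A]={c}  FIRST[B]={b}  FIRST[C]={b}
iter 2: (no change)
  FIRST[S]={a,b,d}  FIRST[A]={c}  FIRST[B]={b}  FIRST[C]={b}

FOLLOW sets:
FOLLOW(S) := {$}
pass 1:
  S→B: FOLLOW(B) ⊇ FOLLOW(S) ⊇ {$}; new: +{$}
  S→b A: FOLLOW(A) ⊇ FOLLOW(S) ⊇ {$}; new: +{$}
  S→b B d: FOLLOW(B) ⊇ FIRST(d) = {d}; new: +{d}
  S→d C: FOLLOW(C) ⊇ FOLLOW(S) ⊇ {$}; new: +{$}
  S: {$}  A: {$}  B: {$,d}  C: {$}
pass 2: (no change)
  S: {$}  A: {$}  B: {$,d}  C: {$}

FOLLOW(B) = ["$", "d"]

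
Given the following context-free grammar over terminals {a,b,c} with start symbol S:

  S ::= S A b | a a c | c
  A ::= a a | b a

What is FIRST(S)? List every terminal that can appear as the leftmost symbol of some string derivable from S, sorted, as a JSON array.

FIRST iteration:
round 1:
  A via A→a a: +{a}
  A via A→b a: +{b}
  S via S→a a c: +{a}
  S via S→c: +{c}
  FIRST[S]={a,c}  FIRST[A]={a,b}
round 2: — fixpoint
  FIRST[S]={a,c}  FIRST[A]={a,b}

FIRST(S) = ["a", "c"]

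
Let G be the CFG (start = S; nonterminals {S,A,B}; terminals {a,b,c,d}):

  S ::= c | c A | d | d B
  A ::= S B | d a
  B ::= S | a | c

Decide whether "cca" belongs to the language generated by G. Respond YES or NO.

CNF form of G:
  S -> T0 B | T2 A | c | d
  A -> S B | T0 T1
  B -> T0 B | T2 A | a | c | d
  T0 -> d
  T1 -> a
  T2 -> c

CYK fill:
  T[0,0] 'c' = {B,S,T2}  orig:{B,S}
  T[1,1] 'c' = {B,S,T2}  orig:{B,S}
  T[2,2] 'a' = {B,T1}  orig:{B}
  T[0,1] 'cc' = {A}
  T[1,2] 'ca' = {A}
  T[0,2] 'cca' = {B,S}

S ∈ T[0,2] ⇒ YES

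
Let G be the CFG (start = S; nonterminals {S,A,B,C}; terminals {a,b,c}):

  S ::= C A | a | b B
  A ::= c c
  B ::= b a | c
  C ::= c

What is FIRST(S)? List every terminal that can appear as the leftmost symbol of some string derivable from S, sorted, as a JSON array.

FIRST sets, iterate to fixpoint:
iter 1:
  A via A→c c: +{c}
  B via B→b a: +{b}
  B via B→c: +{c}
  C via C→c: +{c}
  S via S→C A: +{c}
  S via S→a: +{a}
  S via S→b B: +{b}
  S: {a,b,c}  A: {c}  B: {b,c}  C: {c}
iter 2: — fixpoint
  S: {a,b,c}  A: {c}  B: {b,c}  C: {c}

FIRST(S) = ["a", "b", "c"]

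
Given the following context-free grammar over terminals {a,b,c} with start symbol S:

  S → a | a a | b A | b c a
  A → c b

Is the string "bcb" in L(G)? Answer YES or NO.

Convert to CNF:
  S -> T1 A | T1 X3 | T2 T2 | a
  A -> T0 T1
  T0 -> c
  T1 -> b
  T2 -> a
  X3 -> T0 T2

CYK table (by increasing span):
  T[0,0] 'b' = {T1}  orig:{}
  T[1,1] 'c' = {T0}  orig:{}
  T[2,2] 'b' = {T1}  orig:{}
  T[0,1] 'bc' = ∅
  T[1,2] 'cb' = {A}
  T[0,2] 'bcb' = {S}

S ∈ T[0,2] ⇒ YES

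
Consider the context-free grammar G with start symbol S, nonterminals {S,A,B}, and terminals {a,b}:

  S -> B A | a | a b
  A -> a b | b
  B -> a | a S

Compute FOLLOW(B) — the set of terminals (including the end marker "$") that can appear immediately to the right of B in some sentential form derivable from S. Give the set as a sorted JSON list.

FIRST sets, iterate to fixpoint:
pass 1:
  A via A→a b: +{a}
  A via A→b: +{b}
  B via B→a: +{a}
  S via S→B A: +{a}
  FIRST(S)={a}  FIRST(A)={a,b}  FIRST(B)={a}
pass 2: — fixpoint
  FIRST(S)={a}  FIRST(A)={a,b}  FIRST(B)={a}

FOLLOW iteration:
FOLLOW(S) := {$}
iter 1:
  S→B A: FOLLOW(B) ⊇ FIRST(A) = {a,b}; new: +{a,b}
  S→B A: FOLLOW(A) ⊇ FOLLOW(S) ⊇ {$}; new: +{$}
  S: {$}  A: {$}  B: {a,b}
iter 2:
  B→a S: FOLLOW(S) ⊇ FOLLOW(B) ⊇ {a,b}; new: +{a,b}
  S→B A: FOLLOW(A) ⊇ FOLLOW(S) ⊇ {$,a,b}; new: +{a,b}
  S: {$,a,b}  A: {$,a,b}  B: {a,b}
iter 3: — fixpoint
  S: {$,a,b}  A: {$,a,b}  B: {a,b}

FOLLOW(B) = ["a", "b"]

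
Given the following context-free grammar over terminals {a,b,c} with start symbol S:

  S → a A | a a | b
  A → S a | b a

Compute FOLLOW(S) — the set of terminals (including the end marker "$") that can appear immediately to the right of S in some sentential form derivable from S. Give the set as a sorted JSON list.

Compute FIRST by fixpoint:
iter 1:
  A via A→b a: +{b}
  S via S→a A: +{a}
  S via S→b: +{b}
  S: {a,b}  A: {b}
iter 2:
  A via A→S a: +{a}
  S: {a,b}  A: {a,b}
iter 3: (no change)
  S: {a,b}  A: {a,b}

FOLLOW iteration:
seed FOLLOW(S) with $
pass 1:
  A→S a: FOLLOW(S) ⊇ FIRST(a) = {a}; new: +{a}
  S→a A: FOLLOW(A) ⊇ FOLLOW(S) ⊇ {$,a}; new: +{$,a}
  FOLLOW(S)={$,a}  FOLLOW(A)={$,a}
pass 2: (no change)
  FOLLOW(S)={$,a}  FOLLOW(A)={$,a}

FOLLOW(S) = ["$", "a"]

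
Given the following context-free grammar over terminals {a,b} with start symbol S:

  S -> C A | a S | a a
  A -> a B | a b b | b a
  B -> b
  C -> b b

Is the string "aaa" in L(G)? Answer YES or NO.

CNF form of G:
  S -> C A | T0 S | T0 T0
  A -> T0 B | T0 X2 | T1 T0
  B -> b
  C -> T1 T1
  T0 -> a
  T1 -> b
  X2 -> T1 T1

Fill CYK table bottom-up:
  cell(0,0) a: {T0}  orig:{}
  cell(1,1) a: {T0}  orig:{}
  cell(2,2) a: {T0}  orig:{}
  cell(0,1) aa: {S}
  cell(1,2) aa: {S}
  cell(0,2) aaa: {S}

S ∈ T[0,2] ⇒ YES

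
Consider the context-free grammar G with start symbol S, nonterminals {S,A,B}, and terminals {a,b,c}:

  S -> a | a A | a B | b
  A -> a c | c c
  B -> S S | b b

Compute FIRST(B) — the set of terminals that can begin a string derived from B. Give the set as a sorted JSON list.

FIRST sets, iterate to fixpoint:
pass 1:
  A via A→a c: +{a}
  A via A→c c: +{c}
  B via B→b b: +{b}
  S via S→a: +{a}
  S via S→b: +{b}
  FIRST(S)={a,b}  FIRST(A)={a,c}  FIRST(B)={b}
pass 2:
  B via B→S S: +{a}
  FIRST(S)={a,b}  FIRST(A)={a,c}  FIRST(B)={a,b}
pass 3: — fixpoint
  FIRST(S)={a,b}  FIRST(A)={a,c}  FIRST(B)={a,b}

FIRST(B) = ["a", "b"]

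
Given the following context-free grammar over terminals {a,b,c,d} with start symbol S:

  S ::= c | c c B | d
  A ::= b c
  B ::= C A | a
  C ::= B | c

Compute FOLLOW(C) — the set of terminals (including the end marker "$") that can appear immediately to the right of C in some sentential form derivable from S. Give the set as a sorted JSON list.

FIRST sets, iterate to fixpoint:
[1]
  A via A→b c: +{b}
  B via B→a: +{a}
  C via C→B: +{a}
  C via C→c: +{c}
  S via S→c: +{c}
  S via S→d: +{d}
  FIRST[S]={c,d}  FIRST[A]={b}  FIRST[B]={a}  FIRST[C]={a,c}
[2]
  B via B→C A: +{c}
  FIRST[S]={c,d}  FIRST[A]={b}  FIRST[B]={a,c}  FIRST[C]={a,c}
[3] — fixpoint
  FIRST[S]={c,d}  FIRST[A]={b}  FIRST[B]={a,c}  FIRST[C]={a,c}

FOLLOW sets:
seed FOLLOW(S) with $
iter 1:
  B→C A: FOLLOW(C) ⊇ FIRST(A) = {b}; new: +{b}
  C→B: FOLLOW(B) ⊇ FOLLOW(C) ⊇ {b}; new: +{b}
  S→c c B: FOLLOW(B) ⊇ FOLLOW(S) ⊇ {$}; new: +{$}
  FOLLOW[S]={$}  FOLLOW[A]={}  FOLLOW[B]={$,b}  FOLLOW[C]={b}
iter 2:
  B→C A: FOLLOW(A) ⊇ FOLLOW(B) ⊇ {$,b}; new: +{$,b}
  FOLLOW[S]={$}  FOLLOW[A]={$,b}  FOLLOW[B]={$,b}  FOLLOW[C]={b}
iter 3: — fixpoint
  FOLLOW[S]={$}  FOLLOW[A]={$,b}  FOLLOW[B]={$,b}  FOLLOW[C]={b}

FOLLOW(C) = ["b"]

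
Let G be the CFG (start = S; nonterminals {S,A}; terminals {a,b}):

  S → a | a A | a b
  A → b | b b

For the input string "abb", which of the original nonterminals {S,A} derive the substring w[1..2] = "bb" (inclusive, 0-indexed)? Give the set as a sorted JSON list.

CNF form of G:
  S -> T1 A | T1 T0 | a
  A -> T0 T0 | b
  T0 -> b
  T1 -> a

CYK fill, restricted to cells inside w[1..2]:
  [1..1]={A,T0}  "b"  orig:{A}
  [2..2]={A,T0}  "b"  orig:{A}
  [1..2]={A}  "bb"

Original NTs in T[1,2] deriving "bb": ["A"]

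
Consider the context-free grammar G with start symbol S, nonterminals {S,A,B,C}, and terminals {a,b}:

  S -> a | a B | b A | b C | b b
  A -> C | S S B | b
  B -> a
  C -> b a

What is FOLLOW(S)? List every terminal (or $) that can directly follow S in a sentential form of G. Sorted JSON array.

Compute FIRST by fixpoint:
iter 1:
  A via A→b: +{b}
  B via B→a: +{a}
  C via C→b a: +{b}
  S via S→a: +{a}
  S via S→b A: +{b}
  FIRST[S]={a,b}  FIRST[A]={b}  FIRST[B]={a}  FIRST[C]={b}
iter 2:
  A via A→S S B: +{a}
  FIRST[S]={a,b}  FIRST[A]={a,b}  FIRST[B]={a}  FIRST[C]={b}
iter 3: done
  FIRST[S]={a,b}  FIRST[A]={a,b}  FIRST[B]={a}  FIRST[C]={b}

Compute FOLLOW by fixpoint:
seed FOLLOW(S) with $
[1]
  A→S S B: FOLLOW(S) ⊇ FIRST(S) = {a,b}; new: +{a,b}
  S→a B: FOLLOW(B) ⊇ FOLLOW(S) ⊇ {$,a,b}; new: +{$,a,b}
  S→b A: FOLLOW(A) ⊇ FOLLOW(S) ⊇ {$,a,b}; new: +{$,a,b}
  S→b C: FOLLOW(C) ⊇ FOLLOW(S) ⊇ {$,a,b}; new: +{$,a,b}
  FOLLOW[S]={$,a,b}  FOLLOW[A]={$,a,b}  FOLLOW[B]={$,a,b}  FOLLOW[C]={$,a,b}
[2] done
  FOLLOW[S]={$,a,b}  FOLLOW[A]={$,a,b}  FOLLOW[B]={$,a,b}  FOLLOW[C]={$,a,b}

FOLLOW(S) = ["$", "a", "b"]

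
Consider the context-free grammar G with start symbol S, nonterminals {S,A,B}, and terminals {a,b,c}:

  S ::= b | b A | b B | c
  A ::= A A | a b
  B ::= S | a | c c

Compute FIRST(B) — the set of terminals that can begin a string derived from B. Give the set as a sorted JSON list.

FIRST iteration:
pass 1:
  A via A→a b: +{a}
  B via B→a: +{a}
  B via B→c c: +{c}
  S via S→b: +{b}
  S via S→c: +{c}
  FIRST(S)={b,c}  FIRST(A)={a}  FIRST(B)={a,c}
pass 2:
  B via B→S: +{b}
  FIRST(S)={b,c}  FIRST(A)={a}  FIRST(B)={a,b,c}
pass 3: (no change)
  FIRST(S)={b,c}  FIRST(A)={a}  FIRST(B)={a,b,c}

FIRST(B) = ["a", "b", "c"]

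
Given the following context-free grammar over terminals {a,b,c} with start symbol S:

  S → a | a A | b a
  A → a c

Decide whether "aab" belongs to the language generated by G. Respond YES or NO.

CNF form of G:
  S -> T0 A | T2 T0 | a
  A -> T0 T1
  T0 -> a
  T1 -> c
  T2 -> b

Fill CYK table bottom-up:
  [0..0]={S,T0}  "a"  orig:{S}
  [1..1]={S,T0}  "a"  orig:{S}
  [2..2]={T2}  "b"  orig:{}
  [0..1]=∅  "aa"
  [1..2]=∅  "ab"
  [0..2]=∅  "aab"

S ∉ T[0,2] ⇒ NO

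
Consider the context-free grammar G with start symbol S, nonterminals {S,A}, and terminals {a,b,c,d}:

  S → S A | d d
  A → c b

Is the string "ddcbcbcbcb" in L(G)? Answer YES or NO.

Convert to CNF:
  S -> S A | T2 T2
  A -> T0 T1
  T0 -> c
  T1 -> b
  T2 -> d

CYK fill:
  cell(0,0) d: {T2}  orig:{}
  cell(1,1) d: {T2}  orig:{}
  cell(2,2) c: {T0}  orig:{}
  cell(3,3) b: {T1}  orig:{}
  cell(4,4) c: {T0}  orig:{}
  cell(5,5) b: {T1}  orig:{}
  cell(6,6) c: {T0}  orig:{}
  cell(7,7) b: {T1}  orig:{}
  cell(8,8) c: {T0}  orig:{}
  cell(9,9) b: {T1}  orig:{}
  cell(0,1) dd: {S}
  cell(1,2) dc: ∅
  cell(2,3) cb: {A}
  cell(3,4) bc: ∅
  cell(4,5) cb: {A}
  cell(5,6) bc: ∅
  cell(6,7) cb: {A}
  cell(7,8) bc: ∅
  cell(8,9) cb: {A}
  cell(0,2) ddc: ∅
  cell(1,3) dcb: ∅
  cell(2,4) cbc: ∅
  cell(3,5) bcb: ∅
  cell(4,6) cbc: ∅
  cell(5,7) bcb: ∅
  cell(6,8) cbc: ∅
  cell(7,9) bcb: ∅
  cell(0,3) ddcb: {S}
  cell(1,4) dcbc: ∅
  cell(2,5) cbcb: ∅
  cell(3,6) bcbc: ∅
  cell(4,7) cbcb: ∅
  cell(5,8) bcbc: ∅
  cell(6,9) cbcb: ∅
  cell(0,4) ddcbc: ∅
  cell(1,5) dcbcb: ∅
  cell(2,6) cbcbc: ∅
  cell(3,7) bcbcb: ∅
  cell(4,8) cbcbc: ∅
  cell(5,9) bcbcb: ∅
  cell(0,5) ddcbcb: {S}
  cell(1,6) dcbcbc: ∅
  cell(2,7) cbcbcb: ∅
  cell(3,8) bcbcbc: ∅
  cell(4,9) cbcbcb: ∅
  cell(0,6) ddcbcbc: ∅
  cell(1,7) dcbcbcb: ∅
  cell(2,8) cbcbcbc: ∅
  cell(3,9) bcbcbcb: ∅
  cell(0,7) ddcbcbcb: {S}
  cell(1,8) dcbcbcbc: ∅
  cell(2,9) cbcbcbcb: ∅
  cell(0,8) ddcbcbcbc: ∅
  cell(1,9) dcbcbcbcb: ∅
  cell(0,9) ddcbcbcbcb: {S}

S ∈ T[0,9] ⇒ YES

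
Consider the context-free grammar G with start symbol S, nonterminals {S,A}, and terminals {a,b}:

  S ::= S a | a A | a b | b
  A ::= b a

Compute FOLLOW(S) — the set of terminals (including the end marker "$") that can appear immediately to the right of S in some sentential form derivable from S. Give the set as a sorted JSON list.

Compute FIRST by fixpoint:
pass 1:
  A via A→b a: +{b}
  S via S→a A: +{a}
  S via S→b: +{b}
  S: {a,b}  A: {b}
pass 2: (no change)
  S: {a,b}  A: {b}

Compute FOLLOW by fixpoint:
initialize: $ ∈ FOLLOW(S)
[1]
  S→S a: FOLLOW(S) ⊇ FIRST(a) = {a}; new: +{a}
  S→a A: FOLLOW(A) ⊇ FOLLOW(S) ⊇ {$,a}; new: +{$,a}
  FOLLOW[S]={$,a}  FOLLOW[A]={$,a}
[2] done
  FOLLOW[S]={$,a}  FOLLOW[A]={$,a}

FOLLOW(S) = ["$", "a"]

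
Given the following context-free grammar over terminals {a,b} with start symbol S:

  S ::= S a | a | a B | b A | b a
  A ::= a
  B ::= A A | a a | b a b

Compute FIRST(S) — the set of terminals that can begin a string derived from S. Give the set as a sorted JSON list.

FIRST sets, iterate to fixpoint:
pass 1:
  A via A→a: +{a}
  B via B→A A: +{a}
  B via B→b a b: +{b}
  S via S→a: +{a}
  S via S→b A: +{b}
  FIRST(S)={a,b}  FIRST(A)={a}  FIRST(B)={a,b}
pass 2: (no change)
  FIRST(S)={a,b}  FIRST(A)={a}  FIRST(B)={a,b}

FIRST(S) = ["a", "b"]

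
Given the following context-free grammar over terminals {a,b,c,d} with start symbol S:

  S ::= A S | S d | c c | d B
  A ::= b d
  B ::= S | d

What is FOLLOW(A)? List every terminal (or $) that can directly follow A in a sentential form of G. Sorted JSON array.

FIRST iteration:
round 1:
  A via A→b d: +{b}
  B via B→d: +{d}
  S via S→A S: +{b}
  S via S→c c: +{c}
  S via S→d B: +{d}
  FIRST(S)={b,c,d}  FIRST(A)={b}  FIRST(B)={d}
round 2:
  B via B→S: +{b,c}
  FIRST(S)={b,c,d}  FIRST(A)={b}  FIRST(B)={b,c,d}
round 3: done
  FIRST(S)={b,c,d}  FIRST(A)={b}  FIRST(B)={b,c,d}

Compute FOLLOW by fixpoint:
seed FOLLOW(S) with $
iter 1:
  S→A S: FOLLOW(A) ⊇ FIRST(S) = {b,c,d}; new: +{b,c,d}
  S→S d: FOLLOW(S) ⊇ FIRST(d) = {d}; new: +{d}
  S→d B: FOLLOW(B) ⊇ FOLLOW(S) ⊇ {$,d}; new: +{$,d}
  FOLLOW[S]={$,d}  FOLLOW[A]={b,c,d}  FOLLOW[B]={$,d}
iter 2: (stable)
  FOLLOW[S]={$,d}  FOLLOW[A]={b,c,d}  FOLLOW[B]={$,d}

FOLLOW(A) = ["b", "c", "d"]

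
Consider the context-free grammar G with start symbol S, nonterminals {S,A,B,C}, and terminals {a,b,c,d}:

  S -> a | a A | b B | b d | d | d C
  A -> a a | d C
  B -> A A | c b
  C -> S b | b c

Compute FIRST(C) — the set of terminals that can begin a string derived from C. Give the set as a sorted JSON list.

Compute FIRST by fixpoint:
round 1:
  A via A→a a: +{a}
  A via A→d C: +{d}
  B via B→A A: +{a,d}
  B via B→c b: +{c}
  C via C→b c: +{b}
  S via S→a: +{a}
  S via S→b B: +{b}
  S via S→d: +{d}
  FIRST(S)={a,b,d}  FIRST(A)={a,d}  FIRST(B)={a,c,d}  FIRST(C)={b}
round 2:
  C via C→S b: +{a,d}
  FIRST(S)={a,b,d}  FIRST(A)={a,d}  FIRST(B)={a,c,d}  FIRST(C)={a,b,d}
round 3: (no change)
  FIRST(S)={a,b,d}  FIRST(A)={a,d}  FIRST(B)={a,c,d}  FIRST(C)={a,b,d}

FIRST(C) = ["a", "b", "d"]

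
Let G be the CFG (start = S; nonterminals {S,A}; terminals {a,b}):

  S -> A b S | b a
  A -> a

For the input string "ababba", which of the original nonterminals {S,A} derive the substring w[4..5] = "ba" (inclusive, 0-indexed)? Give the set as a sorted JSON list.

CNF form of G:
  S -> A X2 | T0 T1
  A -> a
  T0 -> b
  T1 -> a
  X2 -> T0 S

Fill CYK table bottom-up (cells [i..j] with 4 ≤ i ≤ j ≤ 5 only):
  cell(4,4) b: {T0}  orig:{}
  cell(5,5) a: {A,T1}  orig:{A}
  cell(4,5) ba: {S}

Original NTs in T[4,5] deriving "ba": ["S"]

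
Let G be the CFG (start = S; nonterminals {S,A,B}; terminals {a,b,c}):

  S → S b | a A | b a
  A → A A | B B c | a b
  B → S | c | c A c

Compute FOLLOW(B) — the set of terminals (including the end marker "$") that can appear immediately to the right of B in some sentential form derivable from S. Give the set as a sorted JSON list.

FIRST sets, iterate to fixpoint:
pass 1:
  A via A→a b: +{a}
  B via B→c: +{c}
  S via S→a A: +{a}
  S via S→b a: +{b}
  FIRST[S]={a,b}  FIRST[A]={a}  FIRST[B]={c}
pass 2:
  A via A→B B c: +{c}
  B via B→S: +{a,b}
  FIRST[S]={a,b}  FIRST[A]={a,c}  FIRST[B]={a,b,c}
pass 3:
  A via A→B B c: +{b}
  FIRST[S]={a,b}  FIRST[A]={a,b,c}  FIRST[B]={a,b,c}
pass 4: (stable)
  FIRST[S]={a,b}  FIRST[A]={a,b,c}  FIRST[B]={a,b,c}

Compute FOLLOW by fixpoint:
FOLLOW(S) := {$}
pass 1:
  A→A A: FOLLOW(A) ⊇ FIRST(A) = {a,b,c}; new: +{a,b,c}
  A→B B c: FOLLOW(B) ⊇ FIRST(B) = {a,b,c}; new: +{a,b,c}
  B→S: FOLLOW(S) ⊇ FOLLOW(B) ⊇ {a,b,c}; new: +{a,b,c}
  S→a A: FOLLOW(A) ⊇ FOLLOW(S) ⊇ {$,a,b,c}; new: +{$}
  FOLLOW[S]={$,a,b,c}  FOLLOW[A]={$,a,b,c}  FOLLOW[B]={a,b,c}
pass 2: done
  FOLLOW[S]={$,a,b,c}  FOLLOW[A]={$,a,b,c}  FOLLOW[B]={a,b,c}

FOLLOW(B) = ["a", "b", "c"]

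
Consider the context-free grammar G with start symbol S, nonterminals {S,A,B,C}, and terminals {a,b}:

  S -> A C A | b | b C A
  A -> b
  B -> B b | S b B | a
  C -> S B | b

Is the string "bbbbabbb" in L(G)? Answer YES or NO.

CNF form of G:
  S -> A X2 | T0 X3 | b
  A -> b
  B -> B T0 | S X1 | a
  C -> S B | b
  T0 -> b
  X1 -> T0 B
  X2 -> C A
  X3 -> C A

Fill CYK table bottom-up:
  [0..0]={A,C,S,T0}  "b"  orig:{A,C,S}
  [1..1]={A,C,S,T0}  "b"  orig:{A,C,S}
  [2..2]={A,C,S,T0}  "b"  orig:{A,C,S}
  [3..3]={A,C,S,T0}  "b"  orig:{A,C,S}
  [4..4]={B}  "a"
  [5..5]={A,C,S,T0}  "b"  orig:{A,C,S}
  [6..6]={A,C,S,T0}  "b"  orig:{A,C,S}
  [7..7]={A,C,S,T0}  "b"  orig:{A,C,S}
  [0..1]={X2,X3}  "bb"  orig:{}
  [1..2]={X2,X3}  "bb"  orig:{}
  [2..3]={X2,X3}  "bb"  orig:{}
  [3..4]={C,X1}  "ba"  orig:{C}
  [4..5]={B}  "ab"
  [5..6]={X2,X3}  "bb"  orig:{}
  [6..7]={X2,X3}  "bb"  orig:{}
  [0..2]={S}  "bbb"
  [1..3]={S}  "bbb"
  [2..4]={B}  "bba"
  [3..5]={C,X1,X2,X3}  "bab"  orig:{C}
  [4..6]={B}  "abb"
  [5..7]={S}  "bbb"
  [0..3]=∅  "bbbb"
  [1..4]={C,X1}  "bbba"  orig:{C}
  [2..5]={B,S}  "bbab"
  [3..6]={C,X1,X2,X3}  "babb"  orig:{C}
  [4..7]={B}  "abbb"
  [0..4]={B}  "bbbba"
  [1..5]={C,X1,X2,X3}  "bbbab"  orig:{C}
  [2..6]={B,S}  "bbabb"
  [3..7]={C,X1,X2,X3}  "babbb"  orig:{C}
  [0..5]={B,S}  "bbbbab"
  [1..6]={C,X1,X2,X3}  "bbbabb"  orig:{C}
  [2..7]={B,S}  "bbabbb"
  [0..6]={B,S}  "bbbbabb"
  [1..7]={C,X1,X2,X3}  "bbbabbb"  orig:{C}
  [0..7]={B,S}  "bbbbabbb"

S ∈ T[0,7] ⇒ YES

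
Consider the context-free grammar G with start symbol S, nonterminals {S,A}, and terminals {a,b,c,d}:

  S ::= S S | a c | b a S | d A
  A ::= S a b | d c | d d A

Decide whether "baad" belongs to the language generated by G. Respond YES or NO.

CNF form of G:
  S -> S S | T0 T3 | T1 X6 | T2 A
  A -> S X4 | T2 T3 | T2 X5
  T0 -> a
  T1 -> b
  T2 -> d
  T3 -> c
  X4 -> T0 T1
  X5 -> T2 A
  X6 -> T0 S

CYK fill:
  T[0,0] 'b' = {T1}  orig:{}
  T[1,1] 'a' = {T0}  orig:{}
  T[2,2] 'a' = {T0}  orig:{}
  T[3,3] 'd' = {T2}  orig:{}
  T[0,1] 'ba' = ∅
  T[1,2] 'aa' = ∅
  T[2,3] 'ad' = ∅
  T[0,2] 'baa' = ∅
  T[1,3] 'aad' = ∅
  T[0,3] 'baad' = ∅

S ∉ T[0,3] ⇒ NO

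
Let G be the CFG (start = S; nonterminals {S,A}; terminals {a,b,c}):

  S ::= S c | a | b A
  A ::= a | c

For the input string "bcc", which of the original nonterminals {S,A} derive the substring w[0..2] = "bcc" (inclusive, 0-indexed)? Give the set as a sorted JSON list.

Convert to CNF:
  S -> S T0 | T1 A | a
  A -> a | c
  T0 -> c
  T1 -> b

Fill CYK table bottom-up, restricted to cells inside w[0..2]:
  [0..0]={T1}  "b"  orig:{}
  [1..1]={A,T0}  "c"  orig:{A}
  [2..2]={A,T0}  "c"  orig:{A}
  [0..1]={S}  "bc"
  [1..2]=∅  "cc"
  [0..2]={S}  "bcc"

Original NTs in T[0,2] deriving "bcc": ["S"]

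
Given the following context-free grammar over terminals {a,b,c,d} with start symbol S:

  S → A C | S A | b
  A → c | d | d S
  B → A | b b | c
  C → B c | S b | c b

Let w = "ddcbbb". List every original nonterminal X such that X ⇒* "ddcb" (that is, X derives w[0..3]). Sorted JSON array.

CNF form of G:
  S -> A C | S A | b
  A -> T0 S | c | d
  B -> T0 S | T1 T1 | c | d
  C -> B T2 | S T1 | T2 T1
  T0 -> d
  T1 -> b
  T2 -> c

CYK table (by increasing span) — only the sub-triangle for w[0..3]:
  T[0,0] 'd' = {A,B,T0}  orig:{A,B}
  T[1,1] 'd' = {A,B,T0}  orig:{A,B}
  T[2,2] 'c' = {A,B,T2}  orig:{A,B}
  T[3,3] 'b' = {S,T1}  orig:{S}
  T[0,1] 'dd' = ∅
  T[1,2] 'dc' = {C}
  T[2,3] 'cb' = {C}
  T[0,2] 'ddc' = {S}
  T[1,3] 'dcb' = {S}
  T[0,3] 'ddcb' = {A,B,C}

Original NTs in T[0,3] deriving "ddcb": ["A", "B", "C"]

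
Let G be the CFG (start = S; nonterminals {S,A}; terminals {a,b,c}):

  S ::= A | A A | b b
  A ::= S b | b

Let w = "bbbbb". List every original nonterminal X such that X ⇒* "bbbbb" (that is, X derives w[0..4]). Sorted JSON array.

CNF form of G:
  S -> A A | S T0 | T0 T0 | b
  A -> S T0 | b
  T0 -> b

CYK table (by increasing span), restricted to cells inside w[0..4]:
  T[0,0] 'b' = {A,S,T0}  orig:{A,S}
  T[1,1] 'b' = {A,S,T0}  orig:{A,S}
  T[2,2] 'b' = {A,S,T0}  orig:{A,S}
  T[3,3] 'b' = {A,S,T0}  orig:{A,S}
  T[4,4] 'b' = {A,S,T0}  orig:{A,S}
  T[0,1] 'bb' = {A,S}
  T[1,2] 'bb' = {A,S}
  T[2,3] 'bb' = {A,S}
  T[3,4] 'bb' = {A,S}
  T[0,2] 'bbb' = {A,S}
  T[1,3] 'bbb' = {A,S}
  T[2,4] 'bbb' = {A,S}
  T[0,3] 'bbbb' = {A,S}
  T[1,4] 'bbbb' = {A,S}
  T[0,4] 'bbbbb' = {A,S}

Original NTs in T[0,4] deriving "bbbbb": ["A", "S"]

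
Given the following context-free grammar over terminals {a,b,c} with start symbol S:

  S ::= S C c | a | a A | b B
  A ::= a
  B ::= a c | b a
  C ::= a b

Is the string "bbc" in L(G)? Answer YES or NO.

CNF form of G:
  S -> S X3 | T0 A | T2 B | a
  A -> a
  B -> T0 T1 | T2 T0
  C -> T0 T2
  T0 -> a
  T1 -> c
  T2 -> b
  X3 -> C T1

Fill CYK table bottom-up:
  T[0,0] 'b' = {T2}  orig:{}
  T[1,1] 'b' = {T2}  orig:{}
  T[2,2] 'c' = {T1}  orig:{}
  T[0,1] 'bb' = ∅
  T[1,2] 'bc' = ∅
  T[0,2] 'bbc' = ∅

S ∉ T[0,2] ⇒ NO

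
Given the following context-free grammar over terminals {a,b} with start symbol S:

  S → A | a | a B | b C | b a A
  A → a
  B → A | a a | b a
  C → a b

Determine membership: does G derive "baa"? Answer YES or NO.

CNF form of G:
  S -> T0 B | T1 C | T1 X2 | a
  A -> a
  B -> T0 T0 | T1 T0 | a
  C -> T0 T1
  T0 -> a
  T1 -> b
  X2 -> T0 A

Fill CYK table bottom-up:
  T[0,0] 'b' = {T1}  orig:{}
  T[1,1] 'a' = {A,B,S,T0}  orig:{A,B,S}
  T[2,2] 'a' = {A,B,S,T0}  orig:{A,B,S}
  T[0,1] 'ba' = {B}
  T[1,2] 'aa' = {B,S,X2}  orig:{B,S}
  T[0,2] 'baa' = {S}

S ∈ T[0,2] ⇒ YES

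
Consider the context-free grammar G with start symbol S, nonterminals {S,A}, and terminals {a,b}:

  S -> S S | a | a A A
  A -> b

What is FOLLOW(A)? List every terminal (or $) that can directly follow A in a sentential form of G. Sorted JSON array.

FIRST sets, iterate to fixpoint:
[1]
  A via A→b: +{b}
  S via S→a: +{a}
  FIRST[S]={a}  FIRST[A]={b}
[2] done
  FIRST[S]={a}  FIRST[A]={b}

Compute FOLLOW by fixpoint:
FOLLOW(S) := {$}
pass 1:
  S→S S: FOLLOW(S) ⊇ FIRST(S) = {a}; new: +{a}
  S→a A A: FOLLOW(A) ⊇ FIRST(A) = {b}; new: +{b}
  S→a A A: FOLLOW(A) ⊇ FOLLOW(S) ⊇ {$,a}; new: +{$,a}
  FOLLOW[S]={$,a}  FOLLOW[A]={$,a,b}
pass 2: (no change)
  FOLLOW[S]={$,a}  FOLLOW[A]={$,a,b}

FOLLOW(A) = ["$", "a", "b"]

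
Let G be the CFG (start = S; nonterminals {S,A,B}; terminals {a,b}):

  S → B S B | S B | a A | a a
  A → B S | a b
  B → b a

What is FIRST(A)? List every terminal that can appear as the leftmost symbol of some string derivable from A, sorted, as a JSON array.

FIRST iteration:
[1]
  A via A→a b: +{a}
  B via B→b a: +{b}
  S via S→B S B: +{b}
  S via S→a A: +{a}
  FIRST[S]={a,b}  FIRST[A]={a}  FIRST[B]={b}
[2]
  A via A→B S: +{b}
  FIRST[S]={a,b}  FIRST[A]={a,b}  FIRST[B]={b}
[3] done
  FIRST[S]={a,b}  FIRST[A]={a,b}  FIRST[B]={b}

FIRST(A) = ["a", "b"]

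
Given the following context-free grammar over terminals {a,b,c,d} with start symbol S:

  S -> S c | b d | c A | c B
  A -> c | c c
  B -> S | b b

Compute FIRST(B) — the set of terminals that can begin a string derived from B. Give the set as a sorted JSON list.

FIRST iteration:
[1]
  A via A→c: +{c}
  B via B→b b: +{b}
  S via S→b d: +{b}
  S via S→c A: +{c}
  FIRST[S]={b,c}  FIRST[A]={c}  FIRST[B]={b}
[2]
  B via B→S: +{c}
  FIRST[S]={b,c}  FIRST[A]={c}  FIRST[B]={b,c}
[3] done
  FIRST[S]={b,c}  FIRST[A]={c}  FIRST[B]={b,c}

FIRST(B) = ["b", "c"]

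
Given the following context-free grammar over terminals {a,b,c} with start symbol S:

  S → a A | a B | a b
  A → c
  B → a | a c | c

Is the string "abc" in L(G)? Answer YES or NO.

CNF form of G:
  S -> T0 A | T0 B | T0 T2
  A -> c
  B -> T0 T1 | a | c
  T0 -> a
  T1 -> c
  T2 -> b

Fill CYK table bottom-up:
  [0..0]={B,T0}  "a"  orig:{B}
  [1..1]={T2}  "b"  orig:{}
  [2..2]={A,B,T1}  "c"  orig:{A,B}
  [0..1]={S}  "ab"
  [1..2]=∅  "bc"
  [0..2]=∅  "abc"

S ∉ T[0,2] ⇒ NO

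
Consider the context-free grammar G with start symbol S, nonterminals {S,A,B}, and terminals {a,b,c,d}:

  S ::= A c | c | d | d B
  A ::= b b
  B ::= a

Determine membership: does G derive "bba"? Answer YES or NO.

Convert to CNF:
  S -> A T1 | T2 B | c | d
  A -> T0 T0
  B -> a
  T0 -> b
  T1 -> c
  T2 -> d

CYK table (by increasing span):
  [0..0]={T0}  "b"  orig:{}
  [1..1]={T0}  "b"  orig:{}
  [2..2]={B}  "a"
  [0..1]={A}  "bb"
  [1..2]=∅  "ba"
  [0..2]=∅  "bba"

S ∉ T[0,2] ⇒ NO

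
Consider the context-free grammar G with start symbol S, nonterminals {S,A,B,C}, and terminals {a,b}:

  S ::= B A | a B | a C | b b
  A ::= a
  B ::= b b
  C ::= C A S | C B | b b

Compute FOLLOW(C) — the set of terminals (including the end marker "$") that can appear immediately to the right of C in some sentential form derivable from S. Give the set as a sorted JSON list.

FIRST iteration:
pass 1:
  A via A→a: +{a}
  B via B→b b: +{b}
  C via C→b b: +{b}
  S via S→B A: +{b}
  S via S→a B: +{a}
  FIRST[S]={a,b}  FIRST[A]={a}  FIRST[B]={b}  FIRST[C]={b}
pass 2: (no change)
  FIRST[S]={a,b}  FIRST[A]={a}  FIRST[B]={b}  FIRST[C]={b}

FOLLOW iteration:
initialize: $ ∈ FOLLOW(S)
iter 1:
  C→C A S: FOLLOW(C) ⊇ FIRST(A) = {a}; new: +{a}
  C→C A S: FOLLOW(A) ⊇ FIRST(S) = {a,b}; new: +{a,b}
  C→C A S: FOLLOW(S) ⊇ FOLLOW(C) ⊇ {a}; new: +{a}
  C→C B: FOLLOW(C) ⊇ FIRST(B) = {b}; new: +{b}
  C→C B: FOLLOW(B) ⊇ FOLLOW(C) ⊇ {a,b}; new: +{a,b}
  S→B A: FOLLOW(A) ⊇ FOLLOW(S) ⊇ {$,a}; new: +{$}
  S→a B: FOLLOW(B) ⊇ FOLLOW(S) ⊇ {$,a}; new: +{$}
  S→a C: FOLLOW(C) ⊇ FOLLOW(S) ⊇ {$,a}; new: +{$}
  FOLLOW[S]={$,a}  FOLLOW[A]={$,a,b}  FOLLOW[B]={$,a,b}  FOLLOW[C]={$,a,b}
iter 2:
  C→C A S: FOLLOW(S) ⊇ FOLLOW(C) ⊇ {$,a,b}; new: +{b}
  FOLLOW[S]={$,a,b}  FOLLOW[A]={$,a,b}  FOLLOW[B]={$,a,b}  FOLLOW[C]={$,a,b}
iter 3: (no change)
  FOLLOW[S]={$,a,b}  FOLLOW[A]={$,a,b}  FOLLOW[B]={$,a,b}  FOLLOW[C]={$,a,b}

FOLLOW(C) = ["$", "a", "b"]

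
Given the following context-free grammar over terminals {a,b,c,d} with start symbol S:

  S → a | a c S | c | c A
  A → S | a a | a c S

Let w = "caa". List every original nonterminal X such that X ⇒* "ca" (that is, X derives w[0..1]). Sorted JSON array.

CNF form of G:
  S -> T0 X3 | T1 A | a | c
  A -> T0 T0 | T0 X2 | T1 A | a | c
  T0 -> a
  T1 -> c
  X2 -> T1 S
  X3 -> T1 S

Fill CYK table bottom-up, restricted to cells inside w[0..1]:
  [0..0]={A,S,T1}  "c"  orig:{A,S}
  [1..1]={A,S,T0}  "a"  orig:{A,S}
  [0..1]={A,S,X2,X3}  "ca"  orig:{A,S}

Original NTs in T[0,1] deriving "ca": ["A", "S"]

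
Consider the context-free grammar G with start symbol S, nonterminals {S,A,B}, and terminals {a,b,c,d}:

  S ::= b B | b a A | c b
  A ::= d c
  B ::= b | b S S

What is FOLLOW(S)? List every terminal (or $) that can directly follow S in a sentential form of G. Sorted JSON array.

FIRST iteration:
pass 1:
  A via A→d c: +{d}
  B via B→b: +{b}
  S via S→b B: +{b}
  S via S→c b: +{c}
  FIRST[S]={b,c}  FIRST[A]={d}  FIRST[B]={b}
pass 2: done
  FIRST[S]={b,c}  FIRST[A]={d}  FIRST[B]={b}

Compute FOLLOW by fixpoint:
seed FOLLOW(S) with $
[1]
  B→b S S: FOLLOW(S) ⊇ FIRST(S) = {b,c}; new: +{b,c}
  S→b B: FOLLOW(B) ⊇ FOLLOW(S) ⊇ {$,b,c}; new: +{$,b,c}
  S→b a A: FOLLOW(A) ⊇ FOLLOW(S) ⊇ {$,b,c}; new: +{$,b,c}
  FOLLOW(S)={$,b,c}  FOLLOW(A)={$,b,c}  FOLLOW(B)={$,b,c}
[2] — fixpoint
  FOLLOW(S)={$,b,c}  FOLLOW(A)={$,b,c}  FOLLOW(B)={$,b,c}

FOLLOW(S) = ["$", "b", "c"]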